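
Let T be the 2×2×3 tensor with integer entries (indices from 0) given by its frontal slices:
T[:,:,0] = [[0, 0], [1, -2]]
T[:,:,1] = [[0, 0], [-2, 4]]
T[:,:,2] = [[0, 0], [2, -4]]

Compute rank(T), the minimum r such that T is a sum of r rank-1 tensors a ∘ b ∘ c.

Lower bound: T ≠ 0 (e.g. T[1,0,0] = 1), so rank(T) ≥ 1.
Upper bound: if T = a ∘ b ∘ c then every fibre of T is a multiple of the corresponding factor, so read the factors off the fibres through the nonzero entry T[1,0,0] = 1.
The mode-1 fibre T[:,0,0] = [0, 1] gives a = [0, 1] (primitive direction); the mode-2 fibre T[1,:,0] = [1, -2] gives b = [1, -2]; then c[k] = T[1,0,k] / (a[1]·b[0]) = [1, -2, 2] / 1 = [1, -2, 2].
Expanding [0, 1] ∘ [1, -2] ∘ [1, -2, 2] reproduces all 12 entries of T, so T = [0, 1] ∘ [1, -2] ∘ [1, -2, 2] and rank(T) ≤ 1.
These bounds meet, so rank(T) = 1.
Check entry T[0,0,2] = 0: (0)·(1)·(2) = 0.

1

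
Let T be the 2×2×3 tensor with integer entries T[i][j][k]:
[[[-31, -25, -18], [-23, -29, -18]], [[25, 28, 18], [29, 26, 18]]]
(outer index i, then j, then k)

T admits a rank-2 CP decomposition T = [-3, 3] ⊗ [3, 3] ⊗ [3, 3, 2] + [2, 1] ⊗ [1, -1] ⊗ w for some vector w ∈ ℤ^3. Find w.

w = [-2, 1, 0]

Subtract the known terms from T to get the rank-1 residual R = [2, 1] ⊗ [1, -1] ⊗ w, so R[i,j,k] = a[i]·b[j]·w[k]. Pick indices with nonzero a[0]·b[0] = (2)·(1) = 2. Only the fibre through (0,0,·) is needed: R[0,0,:] = T[0,0,:] − Σₗ aₗ[0]bₗ[0]cₗ = [-31, -25, -18] − (-3)·(3)·[3, 3, 2] = [-4, 2, 0]. Then w[k] = R[0,0,k] / 2 for each k, giving w = [-4, 2, 0] / 2 = [-2, 1, 0].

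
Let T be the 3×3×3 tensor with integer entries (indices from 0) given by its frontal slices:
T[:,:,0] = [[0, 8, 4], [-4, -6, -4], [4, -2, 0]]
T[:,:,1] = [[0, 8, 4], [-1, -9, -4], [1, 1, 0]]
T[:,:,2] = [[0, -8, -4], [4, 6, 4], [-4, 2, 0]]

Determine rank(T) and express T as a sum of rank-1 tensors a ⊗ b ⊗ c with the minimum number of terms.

Lower bound: the mode-2 unfolding of T (rows indexed by j, columns by (i,k) = (0,0), (0,1), (0,2), (1,0), (1,1), (1,2), (2,0), (2,1), (2,2)) is [[0, 0, 0, -4, -1, 4, 4, 1, -4], [8, 8, -8, -6, -9, 6, -2, 1, 2], [4, 4, -4, -4, -4, 4, 0, 0, 0]].
There the 3×3 minor on rows j ∈ {0, 1, 2}, columns (i,k) ∈ {(0,0), (1,0), (1,1)} is det [[0, -4, -1], [8, -6, -9], [4, -4, -4]] = 24 ≠ 0, so this unfolding has rank ≥ 3; CP rank is at least every unfolding rank, so rank(T) ≥ 3. (Flattening ranks never certify an upper bound on CP rank; for that we must actually write T with 3 rank-1 terms.)
Upper bound: T is a sum of 3 rank-1 terms, T = [0, 1, -1] ⊗ [1, -1, 0] ⊗ [-2, 1, 2] + [0, 1, -1] ⊗ [1, 0, 0] ⊗ [-2, -2, 2] + [1, -1, 0] ⊗ [0, 2, 1] ⊗ [4, 4, -4] (written with every a and b primitive with positive leading entry and the scale carried by c; CP decompositions are not unique, and this one is verified by expanding entrywise), so rank(T) ≤ 3.
These bounds meet, so rank(T) = 3.
Check entry T[1,1,1] = -9: (1)·(-1)·(1) + (1)·(0)·(-2) + (-1)·(2)·(4) = -9.

rank(T) = 3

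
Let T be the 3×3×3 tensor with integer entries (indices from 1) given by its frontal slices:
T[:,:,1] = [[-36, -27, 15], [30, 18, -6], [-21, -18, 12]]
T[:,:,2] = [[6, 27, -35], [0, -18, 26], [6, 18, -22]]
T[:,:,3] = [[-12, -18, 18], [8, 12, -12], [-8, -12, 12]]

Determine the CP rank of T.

2

Lower bound: the mode-2 unfolding of T (rows indexed by j, columns by (i,k) = (1,1), (1,2), (1,3), (2,1), (2,2), (2,3), (3,1), (3,2), (3,3)) is [[-36, 6, -12, 30, 0, 8, -21, 6, -8], [-27, 27, -18, 18, -18, 12, -18, 18, -12], [15, -35, 18, -6, 26, -12, 12, -22, 12]].
There the 2×2 minor on rows j ∈ {1, 2}, columns (i,k) ∈ {(1,1), (1,2)} is det [[-36, 6], [-27, 27]] = -810 ≠ 0, so this unfolding has rank ≥ 2; CP rank is at least every unfolding rank, so rank(T) ≥ 2. (Unfolding ranks only ever bound the CP rank from below — rank(T) can be strictly larger than all of them — so the matching upper bound has to come from an explicit 2-term decomposition.)
Upper bound — finding two terms. Write S_k = T[:,:,k] for the frontal slices: S₁ = [[-36, -27, 15], [30, 18, -6], [-21, -18, 12]], S₂ = [[6, 27, -35], [0, -18, 26], [6, 18, -22]], S₃ = [[-12, -18, 18], [8, 12, -12], [-8, -12, 12]].
If T = a₁ ⊗ b₁ ⊗ c₁ + a₂ ⊗ b₂ ⊗ c₂ then each S_k = c₁[k]·a₁b₁ᵀ + c₂[k]·a₂b₂ᵀ. S₁ and S₂ are linearly independent, so a₁b₁ᵀ and a₂b₂ᵀ must span the same plane of matrices: they are the rank-1 matrices of the form x·S₁ + y·S₂.
The 2×2 minor of x·S₁ + y·S₂ on rows {1,2}, columns {1,2} is 162·x² − 54·xy − 108·y² = 54·(3·x + 2·y)(x − y), vanishing at (x:y) = (2:-3) and (1:1).
M₁ = 2·S₁ − 3·S₂ = [[-90, -135, 135], [60, 90, -90], [-60, -90, 90]] = (-15)·[3, -2, 2][2, 3, -3]ᵀ and M₂ = S₁ + S₂ = [[-30, 0, -20], [30, 0, 20], [-15, 0, -10]] = (-5)·[2, -2, 1][3, 0, 2]ᵀ, so take a₁ = [3, -2, 2], b₁ = [2, 3, -3], a₂ = [2, -2, 1], b₂ = [3, 0, 2].
Each slice is an integer combination of E₁ = a₁b₁ᵀ and E₂ = a₂b₂ᵀ: S₁ = −3·E₁ − 3·E₂, S₂ = 3·E₁ − 2·E₂, S₃ = −2·E₁; reading off coefficients, c₁ = [-3, 3, -2] and c₂ = [-3, -2, 0].
Hence T = [3, -2, 2] ⊗ [2, 3, -3] ⊗ [-3, 3, -2] + [2, -2, 1] ⊗ [3, 0, 2] ⊗ [-3, -2, 0], so rank(T) ≤ 2.
These bounds meet, so rank(T) = 2.
Check entry T[1,1,3] = -12: (3)·(2)·(-2) + (2)·(3)·(0) = -12.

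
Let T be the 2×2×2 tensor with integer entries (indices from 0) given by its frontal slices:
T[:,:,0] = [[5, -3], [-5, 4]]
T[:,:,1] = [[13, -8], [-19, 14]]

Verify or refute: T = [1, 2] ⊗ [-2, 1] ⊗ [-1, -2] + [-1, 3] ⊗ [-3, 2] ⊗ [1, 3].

Reconstruct entrywise from the claimed factors. For example, T[1,1,1] = 14 and Σₗ aₗ[1]bₗ[1]cₗ[1] = (2)·(1)·(-2) + (3)·(2)·(3) = 14; checking all 8 entries, every one matches. The claim holds.

Yes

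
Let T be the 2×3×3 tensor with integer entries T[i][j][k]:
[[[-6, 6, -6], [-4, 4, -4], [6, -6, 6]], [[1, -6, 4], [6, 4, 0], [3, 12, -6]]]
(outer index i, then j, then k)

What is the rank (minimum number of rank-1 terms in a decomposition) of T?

2

Lower bound: in the mode-3 unfolding of T (rows indexed by k, columns by (i,j)) the 2×2 minor on rows k ∈ {0, 1}, columns (i,j) ∈ {(0,0), (1,0)} is det [[-6, 1], [6, -6]] = 30 ≠ 0, so that unfolding has rank ≥ 2 and hence rank(T) ≥ 2 (CP rank is at least every unfolding rank, though it can be larger).
Upper bound: with S_k = T[:,:,k], the two rank-1 terms a₁b₁ᵀ, a₂b₂ᵀ are the rank-1 members of the pencil x·S₀ + y·S₁.
The 2×2 minor of x·S₀ + y·S₁ on rows {0,1}, columns {0,1} is −32·x² − 16·xy + 48·y² = (-16)·(2·x + 3·y)(x − y), vanishing at (x:y) = (3:-2) and (1:1).
M₁ = 3·S₀ − 2·S₁ = [[-30, -20, 30], [15, 10, -15]] = (-5)·[2, -1][3, 2, -3]ᵀ and M₂ = S₀ + S₁ = [[0, 0, 0], [-5, 10, 15]] = (-5)·[0, 1][1, -2, -3]ᵀ, so take a₁ = [2, -1], b₁ = [3, 2, -3], a₂ = [0, 1], b₂ = [1, -2, -3].
Each slice is an integer combination of E₁ = a₁b₁ᵀ and E₂ = a₂b₂ᵀ: S₀ = −E₁ − 2·E₂, S₁ = E₁ − 3·E₂, S₂ = −E₁ + E₂; reading off coefficients, c₁ = [-1, 1, -1] and c₂ = [-2, -3, 1].
Hence T = [2, -1] ⊗ [3, 2, -3] ⊗ [-1, 1, -1] + [0, 1] ⊗ [1, -2, -3] ⊗ [-2, -3, 1], so rank(T) ≤ 2.
These bounds meet, so rank(T) = 2.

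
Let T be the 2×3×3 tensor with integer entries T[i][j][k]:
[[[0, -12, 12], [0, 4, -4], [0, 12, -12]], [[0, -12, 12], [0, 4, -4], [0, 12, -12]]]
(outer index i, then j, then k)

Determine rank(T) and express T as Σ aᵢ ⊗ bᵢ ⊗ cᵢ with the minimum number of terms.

rank(T) = 1

Lower bound: T ≠ 0 (e.g. T[0,0,1] = -12), so rank(T) ≥ 1.
Upper bound: if T = a ⊗ b ⊗ c then every fibre of T is a multiple of the corresponding factor, so read the factors off the fibres through the nonzero entry T[0,0,1] = -12.
The mode-1 fibre T[:,0,1] = [-12, -12] gives a = (1, 1) (primitive direction); the mode-2 fibre T[0,:,1] = [-12, 4, 12] gives b = (3, -1, -3); then c[k] = T[0,0,k] / (a[0]·b[0]) = [0, -12, 12] / 3 = (0, -4, 4).
Expanding (1, 1) ⊗ (3, -1, -3) ⊗ (0, -4, 4) reproduces all 18 entries of T, so T = (1, 1) ⊗ (3, -1, -3) ⊗ (0, -4, 4) and rank(T) ≤ 1.
These bounds meet, so rank(T) = 1.
Check entry T[0,1,0] = 0: (1)·(-1)·(0) = 0.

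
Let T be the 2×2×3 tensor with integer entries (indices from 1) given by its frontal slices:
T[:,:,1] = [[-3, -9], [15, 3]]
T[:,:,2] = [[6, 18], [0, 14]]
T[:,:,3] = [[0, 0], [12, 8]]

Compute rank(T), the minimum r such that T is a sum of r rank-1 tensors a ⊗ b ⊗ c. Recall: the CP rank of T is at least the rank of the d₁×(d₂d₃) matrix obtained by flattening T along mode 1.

Lower bound: in the mode-1 unfolding of T (rows indexed by i, columns by (j,k)) the 2×2 minor on rows i ∈ {1, 2}, columns (j,k) ∈ {(1,1), (1,2)} is det [[-3, 6], [15, 0]] = -90 ≠ 0, so that unfolding has rank ≥ 2 and hence rank(T) ≥ 2 (CP rank is at least every unfolding rank, though it can be larger).
Upper bound: with S_k = T[:,:,k], the two rank-1 terms a₁b₁ᵀ, a₂b₂ᵀ are the rank-1 members of the pencil x·S₁ + y·S₂.
det(x·S₁ + y·S₂) is 126·x² − 294·xy + 84·y² = 42·(x − 2·y)(3·x − y), vanishing at (x:y) = (2:1) and (1:3).
M₁ = 2·S₁ + S₂ = [[0, 0], [30, 20]] = 10·[0, 1][3, 2]ᵀ and M₂ = S₁ + 3·S₂ = [[15, 45], [15, 45]] = 15·[1, 1][1, 3]ᵀ, so take a₁ = [0, 1], b₁ = [3, 2], a₂ = [1, 1], b₂ = [1, 3].
Each slice is an integer combination of E₁ = a₁b₁ᵀ and E₂ = a₂b₂ᵀ: S₁ = 6·E₁ − 3·E₂, S₂ = −2·E₁ + 6·E₂, S₃ = 4·E₁; reading off coefficients, c₁ = [6, -2, 4] and c₂ = [-3, 6, 0].
Hence T = [0, 1] ⊗ [3, 2] ⊗ [6, -2, 4] + [1, 1] ⊗ [1, 3] ⊗ [-3, 6, 0], so rank(T) ≤ 2.
These bounds meet, so rank(T) = 2.

2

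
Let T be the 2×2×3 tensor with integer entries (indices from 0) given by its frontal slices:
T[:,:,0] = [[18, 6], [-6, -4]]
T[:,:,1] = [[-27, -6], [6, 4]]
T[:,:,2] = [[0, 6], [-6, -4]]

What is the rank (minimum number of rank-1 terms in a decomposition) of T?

2

Lower bound: the mode-1 unfolding of T (rows indexed by i, columns by (j,k) = (0,0), (0,1), (0,2), (1,0), (1,1), (1,2)) is [[18, -27, 0, 6, -6, 6], [-6, 6, -6, -4, 4, -4]].
There the 2×2 minor on rows i ∈ {0, 1}, columns (j,k) ∈ {(0,0), (0,1)} is det [[18, -27], [-6, 6]] = -54 ≠ 0, so this unfolding has rank ≥ 2; CP rank is at least every unfolding rank, so rank(T) ≥ 2. (This is only a lower bound: in general the CP rank may exceed every unfolding rank, so we still need to exhibit 2 rank-1 terms summing to T.)
Upper bound — finding two terms. Write S_k = T[:,:,k] for the frontal slices: S₀ = [[18, 6], [-6, -4]], S₁ = [[-27, -6], [6, 4]], S₂ = [[0, 6], [-6, -4]].
If T = a₁ ⊗ b₁ ⊗ c₁ + a₂ ⊗ b₂ ⊗ c₂ then each S_k = c₁[k]·a₁b₁ᵀ + c₂[k]·a₂b₂ᵀ. S₀ and S₁ are linearly independent, so a₁b₁ᵀ and a₂b₂ᵀ must span the same plane of matrices: they are the rank-1 matrices of the form x·S₀ + y·S₁.
det(x·S₀ + y·S₁) is −36·x² + 108·xy − 72·y² = (-36)·(x − 2·y)(x − y), vanishing at (x:y) = (2:1) and (1:1).
M₁ = 2·S₀ + S₁ = [[9, 6], [-6, -4]] = (3, -2)(3, 2)ᵀ and M₂ = S₀ + S₁ = [[-9, 0], [0, 0]] = (-9)·(1, 0)(1, 0)ᵀ, so take a₁ = (3, -2), b₁ = (3, 2), a₂ = (1, 0), b₂ = (1, 0).
Each slice is an integer combination of E₁ = a₁b₁ᵀ and E₂ = a₂b₂ᵀ: S₀ = E₁ + 9·E₂, S₁ = −E₁ − 18·E₂, S₂ = E₁ − 9·E₂; reading off coefficients, c₁ = (1, -1, 1) and c₂ = (9, -18, -9).
Hence T = (3, -2) ⊗ (3, 2) ⊗ (1, -1, 1) + (1, 0) ⊗ (1, 0) ⊗ (9, -18, -9), so rank(T) ≤ 2.
These bounds meet, so rank(T) = 2.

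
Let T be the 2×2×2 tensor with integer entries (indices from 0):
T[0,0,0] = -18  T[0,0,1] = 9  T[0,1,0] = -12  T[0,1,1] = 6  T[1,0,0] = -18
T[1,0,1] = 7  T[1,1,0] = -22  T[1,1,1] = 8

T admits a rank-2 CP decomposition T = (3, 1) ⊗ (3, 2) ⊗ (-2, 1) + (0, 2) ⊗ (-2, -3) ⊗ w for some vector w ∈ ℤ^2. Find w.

Subtract the known terms from T to get the rank-1 residual R = (0, 2) ⊗ (-2, -3) ⊗ w, so R[i,j,k] = a[i]·b[j]·w[k]. Pick indices with nonzero a[1]·b[0] = (2)·(-2) = -4. Only the fibre through (1,0,·) is needed: R[1,0,:] = T[1,0,:] − Σₗ aₗ[1]bₗ[0]cₗ = [-18, 7] − (1)·(3)·(-2, 1) = [-12, 4]. Then w[k] = R[1,0,k] / -4 for each k, giving w = [-12, 4] / -4 = (3, -1).

w = (3, -1)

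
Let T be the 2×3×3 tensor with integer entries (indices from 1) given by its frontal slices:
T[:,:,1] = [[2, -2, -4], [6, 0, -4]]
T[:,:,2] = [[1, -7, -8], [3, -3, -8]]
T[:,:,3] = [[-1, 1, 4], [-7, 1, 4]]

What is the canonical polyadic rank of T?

3

Lower bound: the mode-2 unfolding of T (rows indexed by j, columns by (i,k) = (1,1), (1,2), (1,3), (2,1), (2,2), (2,3)) is [[2, 1, -1, 6, 3, -7], [-2, -7, 1, 0, -3, 1], [-4, -8, 4, -4, -8, 4]].
There the 3×3 minor on rows j ∈ {1, 2, 3}, columns (i,k) ∈ {(1,1), (1,2), (1,3)} is det [[2, 1, -1], [-2, -7, 1], [-4, -8, 4]] = -24 ≠ 0, so this unfolding has rank ≥ 3; CP rank is at least every unfolding rank, so rank(T) ≥ 3. (Unfolding ranks only ever bound the CP rank from below — rank(T) can be strictly larger than all of them — so the matching upper bound has to come from an explicit 3-term decomposition.)
Upper bound: T is a sum of 3 rank-1 terms, T = [1, -1] (x) [1, -1, 0] (x) [0, 1, 1] + [1, 1] (x) [1, 2, 2] (x) [-2, -4, 2] + [1, 2] (x) [2, 1, 0] (x) [2, 2, -2] (one valid choice — decompositions are not unique — normalised so each a, b is primitive with positive first nonzero entry; check it by expanding all entries), so rank(T) ≤ 3.
These bounds meet, so rank(T) = 3.
Check entry T[2,1,3] = -7: (-1)·(1)·(1) + (1)·(1)·(2) + (2)·(2)·(-2) = -7.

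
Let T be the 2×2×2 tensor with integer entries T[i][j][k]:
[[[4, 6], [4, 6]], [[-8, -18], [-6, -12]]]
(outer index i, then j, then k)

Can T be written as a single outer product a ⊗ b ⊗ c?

No

The mode-2 unfolding of T (rows indexed by j, columns by (i,k) = (0,0), (0,1), (1,0), (1,1)) is [[4, 6, -8, -18], [4, 6, -6, -12]].
There the 2×2 minor on rows j ∈ {0, 1}, columns (i,k) ∈ {(0,0), (1,0)} is det [[4, -8], [4, -6]] = 8 ≠ 0, so this unfolding has rank ≥ 2; CP rank is at least every unfolding rank, so rank(T) ≥ 2.
In particular rank(T) ≥ 2 > 1, so T is not rank-1.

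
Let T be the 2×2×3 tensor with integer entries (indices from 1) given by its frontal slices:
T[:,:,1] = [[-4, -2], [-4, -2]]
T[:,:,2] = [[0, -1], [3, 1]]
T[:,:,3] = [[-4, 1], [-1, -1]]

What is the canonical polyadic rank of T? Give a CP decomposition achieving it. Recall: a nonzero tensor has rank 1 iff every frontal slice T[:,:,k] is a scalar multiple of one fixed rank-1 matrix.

rank(T) = 3

Lower bound: the mode-3 unfolding of T (rows indexed by k, columns by (i,j) = (1,1), (1,2), (2,1), (2,2)) is [[-4, -2, -4, -2], [0, -1, 3, 1], [-4, 1, -1, -1]].
There the 3×3 minor on rows k ∈ {1, 2, 3}, columns (i,j) ∈ {(1,1), (1,2), (2,1)} is det [[-4, -2, -4], [0, -1, 3], [-4, 1, -1]] = 48 ≠ 0, so this unfolding has rank ≥ 3; CP rank is at least every unfolding rank, so rank(T) ≥ 3. (Unfolding ranks only ever bound the CP rank from below — rank(T) can be strictly larger than all of them — so the matching upper bound has to come from an explicit 3-term decomposition.)
Upper bound: T is a sum of 3 rank-1 terms, T = [1, 0] ⊗ [0, 1] ⊗ [0, -2, 2] + [1, 1] ⊗ [2, 1] ⊗ [-2, 1, -1] + [2, -1] ⊗ [1, 0] ⊗ [0, -1, -1] (one valid choice — decompositions are not unique — normalised so each a, b is primitive with positive first nonzero entry; check it by expanding all entries), so rank(T) ≤ 3.
These bounds meet, so rank(T) = 3.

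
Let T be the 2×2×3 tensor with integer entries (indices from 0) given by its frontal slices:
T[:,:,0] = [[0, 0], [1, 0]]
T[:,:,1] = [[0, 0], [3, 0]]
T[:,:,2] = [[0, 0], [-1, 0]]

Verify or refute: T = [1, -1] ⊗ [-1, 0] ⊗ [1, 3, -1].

Reconstruct entry (0,0,0) from the claimed factors: Σₗ aₗ[0]bₗ[0]cₗ[0] = (1)·(-1)·(1) = -1, but T[0,0,0] = 0. The claim is false.

No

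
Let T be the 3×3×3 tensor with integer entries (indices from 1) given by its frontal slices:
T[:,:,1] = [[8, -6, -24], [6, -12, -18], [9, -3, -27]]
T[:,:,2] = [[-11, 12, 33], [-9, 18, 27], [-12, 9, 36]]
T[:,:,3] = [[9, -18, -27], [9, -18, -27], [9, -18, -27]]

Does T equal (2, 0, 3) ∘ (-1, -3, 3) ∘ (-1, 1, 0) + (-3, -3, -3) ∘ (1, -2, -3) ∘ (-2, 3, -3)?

Yes

Reconstruct entrywise from the claimed factors. For example, T[2,1,3] = 9 and Σₗ aₗ[2]bₗ[1]cₗ[3] = (0)·(-1)·(0) + (-3)·(1)·(-3) = 9; checking all 27 entries, every one matches. The claim holds.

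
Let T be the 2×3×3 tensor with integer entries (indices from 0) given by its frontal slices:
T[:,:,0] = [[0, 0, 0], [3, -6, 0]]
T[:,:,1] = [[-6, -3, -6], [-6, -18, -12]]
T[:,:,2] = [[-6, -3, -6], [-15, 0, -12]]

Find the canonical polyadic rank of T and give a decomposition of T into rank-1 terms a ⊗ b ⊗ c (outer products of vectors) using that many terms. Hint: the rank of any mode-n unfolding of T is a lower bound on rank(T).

rank(T) = 2

Lower bound: the mode-1 unfolding of T (rows indexed by i, columns by (j,k) = (0,0), (0,1), (0,2), (1,0), (1,1), (1,2), (2,0), (2,1), (2,2)) is [[0, -6, -6, 0, -3, -3, 0, -6, -6], [3, -6, -15, -6, -18, 0, 0, -12, -12]].
There the 2×2 minor on rows i ∈ {0, 1}, columns (j,k) ∈ {(0,0), (0,1)} is det [[0, -6], [3, -6]] = 18 ≠ 0, so this unfolding has rank ≥ 2; CP rank is at least every unfolding rank, so rank(T) ≥ 2. (Flattening ranks never certify an upper bound on CP rank; for that we must actually write T with 2 rank-1 terms.)
Upper bound — finding two terms. Write S_k = T[:,:,k] for the frontal slices: S₀ = [[0, 0, 0], [3, -6, 0]], S₁ = [[-6, -3, -6], [-6, -18, -12]], S₂ = [[-6, -3, -6], [-15, 0, -12]].
If T = a₁ ⊗ b₁ ⊗ c₁ + a₂ ⊗ b₂ ⊗ c₂ then each S_k = c₁[k]·a₁b₁ᵀ + c₂[k]·a₂b₂ᵀ. S₀ and S₁ are linearly independent, so a₁b₁ᵀ and a₂b₂ᵀ must span the same plane of matrices: they are the rank-1 matrices of the form x·S₀ + y·S₁.
The 2×2 minor of x·S₀ + y·S₁ on rows {0,1}, columns {0,1} is 45·xy + 90·y² = 45·(x + 2·y)(y), vanishing at (x:y) = (2:-1) and (1:0).
M₁ = 2·S₀ − S₁ = [[6, 3, 6], [12, 6, 12]] = 3·(1, 2)(2, 1, 2)ᵀ and M₂ = S₀ = [[0, 0, 0], [3, -6, 0]] = 3·(0, 1)(1, -2, 0)ᵀ, so take a₁ = (1, 2), b₁ = (2, 1, 2), a₂ = (0, 1), b₂ = (1, -2, 0).
Each slice is an integer combination of E₁ = a₁b₁ᵀ and E₂ = a₂b₂ᵀ: S₀ = 3·E₂, S₁ = −3·E₁ + 6·E₂, S₂ = −3·E₁ − 3·E₂; reading off coefficients, c₁ = (0, -3, -3) and c₂ = (3, 6, -3).
Hence T = (1, 2) ⊗ (2, 1, 2) ⊗ (0, -3, -3) + (0, 1) ⊗ (1, -2, 0) ⊗ (3, 6, -3), so rank(T) ≤ 2.
These bounds meet, so rank(T) = 2.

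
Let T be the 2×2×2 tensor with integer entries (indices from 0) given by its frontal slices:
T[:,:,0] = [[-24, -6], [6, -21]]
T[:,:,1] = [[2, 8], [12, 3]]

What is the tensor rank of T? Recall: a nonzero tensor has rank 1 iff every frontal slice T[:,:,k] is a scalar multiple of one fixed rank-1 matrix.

Lower bound: the mode-3 unfolding of T (rows indexed by k, columns by (i,j) = (0,0), (0,1), (1,0), (1,1)) is [[-24, -6, 6, -21], [2, 8, 12, 3]].
There the 2×2 minor on rows k ∈ {0, 1}, columns (i,j) ∈ {(0,0), (0,1)} is det [[-24, -6], [2, 8]] = -180 ≠ 0, so this unfolding has rank ≥ 2; CP rank is at least every unfolding rank, so rank(T) ≥ 2. (Flattening ranks never certify an upper bound on CP rank; for that we must actually write T with 2 rank-1 terms.)
Upper bound — finding two terms. Write S_k = T[:,:,k] for the frontal slices: S₀ = [[-24, -6], [6, -21]], S₁ = [[2, 8], [12, 3]].
If T = a₁ ⊗ b₁ ⊗ c₁ + a₂ ⊗ b₂ ⊗ c₂ then each S_k = c₁[k]·a₁b₁ᵀ + c₂[k]·a₂b₂ᵀ. S₀ and S₁ are linearly independent, so a₁b₁ᵀ and a₂b₂ᵀ must span the same plane of matrices: they are the rank-1 matrices of the form x·S₀ + y·S₁.
det(x·S₀ + y·S₁) is 540·x² − 90·xy − 90·y² = 90·(2·x − y)(3·x + y), vanishing at (x:y) = (1:2) and (1:-3).
M₁ = S₀ + 2·S₁ = [[-20, 10], [30, -15]] = (-5)·(2, -3)(2, -1)ᵀ and M₂ = S₀ − 3·S₁ = [[-30, -30], [-30, -30]] = (-30)·(1, 1)(1, 1)ᵀ, so take a₁ = (2, -3), b₁ = (2, -1), a₂ = (1, 1), b₂ = (1, 1).
Each slice is an integer combination of E₁ = a₁b₁ᵀ and E₂ = a₂b₂ᵀ: S₀ = −3·E₁ − 12·E₂, S₁ = −E₁ + 6·E₂; reading off coefficients, c₁ = (-3, -1) and c₂ = (-12, 6).
Hence T = (2, -3) ⊗ (2, -1) ⊗ (-3, -1) + (1, 1) ⊗ (1, 1) ⊗ (-12, 6), so rank(T) ≤ 2.
These bounds meet, so rank(T) = 2.

2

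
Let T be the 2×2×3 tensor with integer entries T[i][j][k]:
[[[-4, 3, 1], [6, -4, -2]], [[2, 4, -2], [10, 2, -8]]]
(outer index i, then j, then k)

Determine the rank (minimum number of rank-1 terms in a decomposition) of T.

3

Lower bound: the mode-3 unfolding of T (rows indexed by k, columns by (i,j) = (0,0), (0,1), (1,0), (1,1)) is [[-4, 6, 2, 10], [3, -4, 4, 2], [1, -2, -2, -8]].
There the 3×3 minor on rows k ∈ {0, 1, 2}, columns (i,j) ∈ {(0,0), (0,1), (1,0)} is det [[-4, 6, 2], [3, -4, 4], [1, -2, -2]] = -8 ≠ 0, so this unfolding has rank ≥ 3; CP rank is at least every unfolding rank, so rank(T) ≥ 3. (This is only a lower bound: in general the CP rank may exceed every unfolding rank, so we still need to exhibit 3 rank-1 terms summing to T.)
Upper bound: T is a sum of 3 rank-1 terms, T = (0, 1) ⊗ (1, 1) ⊗ (4, 4, -4) + (1, -1) ⊗ (1, -1) ⊗ (-2, 2, 0) + (1, 2) ⊗ (1, -2) ⊗ (-2, 1, 1) (written with every a and b primitive with positive leading entry and the scale carried by c; CP decompositions are not unique, and this one is verified by expanding entrywise), so rank(T) ≤ 3.
These bounds meet, so rank(T) = 3.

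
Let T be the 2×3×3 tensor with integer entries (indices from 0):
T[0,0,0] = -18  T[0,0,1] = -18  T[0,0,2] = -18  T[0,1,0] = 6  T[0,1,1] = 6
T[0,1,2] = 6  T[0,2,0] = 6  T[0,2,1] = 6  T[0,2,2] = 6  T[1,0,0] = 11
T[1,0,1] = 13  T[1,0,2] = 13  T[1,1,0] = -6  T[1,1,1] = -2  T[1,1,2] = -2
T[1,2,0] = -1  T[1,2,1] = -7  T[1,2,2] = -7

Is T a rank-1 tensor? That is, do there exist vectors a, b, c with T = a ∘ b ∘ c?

No

The mode-1 unfolding of T (rows indexed by i, columns by (j,k) = (0,0), (0,1), (0,2), (1,0), (1,1), (1,2), (2,0), (2,1), (2,2)) is [[-18, -18, -18, 6, 6, 6, 6, 6, 6], [11, 13, 13, -6, -2, -2, -1, -7, -7]].
There the 2×2 minor on rows i ∈ {0, 1}, columns (j,k) ∈ {(0,0), (0,1)} is det [[-18, -18], [11, 13]] = -36 ≠ 0, so this unfolding has rank ≥ 2; CP rank is at least every unfolding rank, so rank(T) ≥ 2.
In particular rank(T) ≥ 2 > 1, so T is not rank-1.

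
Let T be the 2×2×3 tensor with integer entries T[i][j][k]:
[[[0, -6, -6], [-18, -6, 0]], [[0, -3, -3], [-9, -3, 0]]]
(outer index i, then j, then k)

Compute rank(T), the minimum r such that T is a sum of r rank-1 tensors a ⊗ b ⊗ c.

Lower bound: the mode-3 unfolding of T (rows indexed by k, columns by (i,j) = (0,0), (0,1), (1,0), (1,1)) is [[0, -18, 0, -9], [-6, -6, -3, -3], [-6, 0, -3, 0]].
There the 2×2 minor on rows k ∈ {0, 1}, columns (i,j) ∈ {(0,0), (0,1)} is det [[0, -18], [-6, -6]] = -108 ≠ 0, so this unfolding has rank ≥ 2; CP rank is at least every unfolding rank, so rank(T) ≥ 2. (Flattening ranks never certify an upper bound on CP rank; for that we must actually write T with 2 rank-1 terms.)
Upper bound — finding two terms. Every mode-1 slice of T is a multiple of one matrix: T[i,:,:] = a[i]·M with a = [2, 1] and M = [[0, -3, -3], [-9, -3, 0]] (rows indexed by j, columns by k). So it suffices to write M as a sum of two rank-1 matrices.
Splitting M by its rows (j = 0, 1), M = [1, 0][0, -3, -3]ᵀ + [0, 1][-9, -3, 0]ᵀ.
Hence T = [2, 1] ⊗ [1, 0] ⊗ [0, -3, -3] + [2, 1] ⊗ [0, 1] ⊗ [-9, -3, 0], so rank(T) ≤ 2.
These bounds meet, so rank(T) = 2.
Check entry T[0,1,2] = 0: (2)·(0)·(-3) + (2)·(1)·(0) = 0.

2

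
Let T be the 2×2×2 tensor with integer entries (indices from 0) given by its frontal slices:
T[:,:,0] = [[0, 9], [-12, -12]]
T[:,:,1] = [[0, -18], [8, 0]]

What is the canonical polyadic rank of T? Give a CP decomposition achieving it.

rank(T) = 2

Lower bound: the mode-3 unfolding of T (rows indexed by k, columns by (i,j) = (0,0), (0,1), (1,0), (1,1)) is [[0, 9, -12, -12], [0, -18, 8, 0]].
There the 2×2 minor on rows k ∈ {0, 1}, columns (i,j) ∈ {(0,1), (1,0)} is det [[9, -12], [-18, 8]] = -144 ≠ 0, so this unfolding has rank ≥ 2; CP rank is at least every unfolding rank, so rank(T) ≥ 2. (This is only a lower bound: in general the CP rank may exceed every unfolding rank, so we still need to exhibit 2 rank-1 terms summing to T.)
Upper bound — finding two terms. Write S_k = T[:,:,k] for the frontal slices: S₀ = [[0, 9], [-12, -12]], S₁ = [[0, -18], [8, 0]].
If T = a₁ (x) b₁ (x) c₁ + a₂ (x) b₂ (x) c₂ then each S_k = c₁[k]·a₁b₁ᵀ + c₂[k]·a₂b₂ᵀ. S₀ and S₁ are linearly independent, so a₁b₁ᵀ and a₂b₂ᵀ must span the same plane of matrices: they are the rank-1 matrices of the form x·S₀ + y·S₁.
det(x·S₀ + y·S₁) is 108·x² − 288·xy + 144·y² = 36·(3·x − 2·y)(x − 2·y), vanishing at (x:y) = (2:3) and (2:1).
M₁ = 2·S₀ + 3·S₁ = [[0, -36], [0, -24]] = (-12)·[3, 2][0, 1]ᵀ and M₂ = 2·S₀ + S₁ = [[0, 0], [-16, -24]] = (-8)·[0, 1][2, 3]ᵀ, so take a₁ = [3, 2], b₁ = [0, 1], a₂ = [0, 1], b₂ = [2, 3].
Each slice is an integer combination of E₁ = a₁b₁ᵀ and E₂ = a₂b₂ᵀ: S₀ = 3·E₁ − 6·E₂, S₁ = −6·E₁ + 4·E₂; reading off coefficients, c₁ = [3, -6] and c₂ = [-6, 4].
Hence T = [3, 2] (x) [0, 1] (x) [3, -6] + [0, 1] (x) [2, 3] (x) [-6, 4], so rank(T) ≤ 2.
These bounds meet, so rank(T) = 2.
Check entry T[0,0,1] = 0: (3)·(0)·(-6) + (0)·(2)·(4) = 0.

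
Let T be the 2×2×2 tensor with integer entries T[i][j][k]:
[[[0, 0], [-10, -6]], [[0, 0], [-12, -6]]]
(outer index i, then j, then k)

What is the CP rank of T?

2

Lower bound: the mode-3 unfolding of T (rows indexed by k, columns by (i,j) = (0,0), (0,1), (1,0), (1,1)) is [[0, -10, 0, -12], [0, -6, 0, -6]].
There the 2×2 minor on rows k ∈ {0, 1}, columns (i,j) ∈ {(0,1), (1,1)} is det [[-10, -12], [-6, -6]] = -12 ≠ 0, so this unfolding has rank ≥ 2; CP rank is at least every unfolding rank, so rank(T) ≥ 2. (This is only a lower bound: in general the CP rank may exceed every unfolding rank, so we still need to exhibit 2 rank-1 terms summing to T.)
Upper bound — finding two terms. Every mode-2 slice of T is a multiple of one matrix: T[:,j,:] = b[j]·M with b = [0, 1] and M = [[-10, -6], [-12, -6]] (rows indexed by i, columns by k). So it suffices to write M as a sum of two rank-1 matrices.
Splitting M by its rows (i = 0, 1), M = [1, 0][-10, -6]ᵀ + [0, 1][-12, -6]ᵀ.
Hence T = [1, 0] ⊗ [0, 1] ⊗ [-10, -6] + [0, 1] ⊗ [0, 1] ⊗ [-12, -6], so rank(T) ≤ 2.
These bounds meet, so rank(T) = 2.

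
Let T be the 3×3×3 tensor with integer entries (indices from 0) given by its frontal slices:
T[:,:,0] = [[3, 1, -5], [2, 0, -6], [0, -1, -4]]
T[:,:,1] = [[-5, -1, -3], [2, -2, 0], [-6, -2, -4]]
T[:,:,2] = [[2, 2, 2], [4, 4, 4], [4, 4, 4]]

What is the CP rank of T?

3

Lower bound: the mode-3 unfolding of T (rows indexed by k, columns by (i,j) = (0,0), (0,1), (0,2), (1,0), (1,1), (1,2), (2,0), (2,1), (2,2)) is [[3, 1, -5, 2, 0, -6, 0, -1, -4], [-5, -1, -3, 2, -2, 0, -6, -2, -4], [2, 2, 2, 4, 4, 4, 4, 4, 4]].
There the 3×3 minor on rows k ∈ {0, 1, 2}, columns (i,j) ∈ {(0,0), (0,1), (0,2)} is det [[3, 1, -5], [-5, -1, -3], [2, 2, 2]] = 56 ≠ 0, so this unfolding has rank ≥ 3; CP rank is at least every unfolding rank, so rank(T) ≥ 3. (Flattening ranks never certify an upper bound on CP rank; for that we must actually write T with 3 rank-1 terms.)
Upper bound: T is a sum of 3 rank-1 terms, T = (1, -1, 1) ⊗ (2, 0, 1) ⊗ (0, -2, 0) + (1, 2, 2) ⊗ (1, 1, 1) ⊗ (-1, -1, 2) + (2, 2, 1) ⊗ (2, 1, -2) ⊗ (1, 0, 0) (one valid choice — decompositions are not unique — normalised so each a, b is primitive with positive first nonzero entry; check it by expanding all entries), so rank(T) ≤ 3.
These bounds meet, so rank(T) = 3.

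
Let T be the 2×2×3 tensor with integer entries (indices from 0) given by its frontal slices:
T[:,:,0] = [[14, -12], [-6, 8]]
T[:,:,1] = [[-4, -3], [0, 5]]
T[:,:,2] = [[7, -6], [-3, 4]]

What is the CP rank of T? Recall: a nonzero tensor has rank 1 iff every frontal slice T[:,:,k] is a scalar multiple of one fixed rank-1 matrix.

Lower bound: the mode-3 unfolding of T (rows indexed by k, columns by (i,j) = (0,0), (0,1), (1,0), (1,1)) is [[14, -12, -6, 8], [-4, -3, 0, 5], [7, -6, -3, 4]].
There the 2×2 minor on rows k ∈ {0, 1}, columns (i,j) ∈ {(0,0), (0,1)} is det [[14, -12], [-4, -3]] = -90 ≠ 0, so this unfolding has rank ≥ 2; CP rank is at least every unfolding rank, so rank(T) ≥ 2. (Flattening ranks never certify an upper bound on CP rank; for that we must actually write T with 2 rank-1 terms.)
Upper bound — finding two terms. Write S_k = T[:,:,k] for the frontal slices: S₀ = [[14, -12], [-6, 8]], S₁ = [[-4, -3], [0, 5]], S₂ = [[7, -6], [-3, 4]].
If T = a₁ ∘ b₁ ∘ c₁ + a₂ ∘ b₂ ∘ c₂ then each S_k = c₁[k]·a₁b₁ᵀ + c₂[k]·a₂b₂ᵀ. S₀ and S₁ are linearly independent, so a₁b₁ᵀ and a₂b₂ᵀ must span the same plane of matrices: they are the rank-1 matrices of the form x·S₀ + y·S₁.
det(x·S₀ + y·S₁) is 40·x² + 20·xy − 20·y² = 20·(2·x − y)(x + y), vanishing at (x:y) = (1:2) and (1:-1).
M₁ = S₀ + 2·S₁ = [[6, -18], [-6, 18]] = 6·[1, -1][1, -3]ᵀ and M₂ = S₀ − S₁ = [[18, -9], [-6, 3]] = 3·[3, -1][2, -1]ᵀ, so take a₁ = [1, -1], b₁ = [1, -3], a₂ = [3, -1], b₂ = [2, -1].
Each slice is an integer combination of E₁ = a₁b₁ᵀ and E₂ = a₂b₂ᵀ: S₀ = 2·E₁ + 2·E₂, S₁ = 2·E₁ − E₂, S₂ = E₁ + E₂; reading off coefficients, c₁ = [2, 2, 1] and c₂ = [2, -1, 1].
Hence T = [1, -1] ∘ [1, -3] ∘ [2, 2, 1] + [3, -1] ∘ [2, -1] ∘ [2, -1, 1], so rank(T) ≤ 2.
These bounds meet, so rank(T) = 2.
Check entry T[0,0,0] = 14: (1)·(1)·(2) + (3)·(2)·(2) = 14.

2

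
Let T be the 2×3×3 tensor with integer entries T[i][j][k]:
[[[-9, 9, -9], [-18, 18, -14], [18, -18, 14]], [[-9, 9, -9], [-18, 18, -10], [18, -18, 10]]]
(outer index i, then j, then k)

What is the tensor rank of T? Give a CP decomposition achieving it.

Lower bound: in the mode-2 unfolding of T (rows indexed by j, columns by (i,k)) the 2×2 minor on rows j ∈ {0, 1}, columns (i,k) ∈ {(0,0), (0,2)} is det [[-9, -9], [-18, -14]] = -36 ≠ 0, so that unfolding has rank ≥ 2 and hence rank(T) ≥ 2 (CP rank is at least every unfolding rank, though it can be larger).
Upper bound: with S_k = T[:,:,k], the two rank-1 terms a₁b₁ᵀ, a₂b₂ᵀ are the rank-1 members of the pencil x·S₀ + y·S₂.
The 2×2 minor of x·S₀ + y·S₂ on rows {0,1}, columns {0,1} is −36·xy − 36·y² = (-36)·(y)(x + y), vanishing at (x:y) = (1:0) and (1:-1).
M₁ = S₀ = [[-9, -18, 18], [-9, -18, 18]] = (-9)·[1, 1][1, 2, -2]ᵀ and M₂ = S₀ − S₂ = [[0, -4, 4], [0, -8, 8]] = (-4)·[1, 2][0, 1, -1]ᵀ, so take a₁ = [1, 1], b₁ = [1, 2, -2], a₂ = [1, 2], b₂ = [0, 1, -1].
Each slice is an integer combination of E₁ = a₁b₁ᵀ and E₂ = a₂b₂ᵀ: S₀ = −9·E₁, S₁ = 9·E₁, S₂ = −9·E₁ + 4·E₂; reading off coefficients, c₁ = [-9, 9, -9] and c₂ = [0, 0, 4].
Hence T = [1, 1] ⊗ [1, 2, -2] ⊗ [-9, 9, -9] + [1, 2] ⊗ [0, 1, -1] ⊗ [0, 0, 4], so rank(T) ≤ 2.
These bounds meet, so rank(T) = 2.

rank(T) = 2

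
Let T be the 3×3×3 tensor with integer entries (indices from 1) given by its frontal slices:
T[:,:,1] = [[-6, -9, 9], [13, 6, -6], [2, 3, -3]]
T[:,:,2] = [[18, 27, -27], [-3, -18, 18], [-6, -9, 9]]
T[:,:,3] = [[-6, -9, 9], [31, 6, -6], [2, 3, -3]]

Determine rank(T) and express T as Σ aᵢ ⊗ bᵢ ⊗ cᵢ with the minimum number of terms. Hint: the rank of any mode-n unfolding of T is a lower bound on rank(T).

Lower bound: the mode-3 unfolding of T (rows indexed by k, columns by (i,j) = (1,1), (1,2), (1,3), (2,1), (2,2), (2,3), (3,1), (3,2), (3,3)) is [[-6, -9, 9, 13, 6, -6, 2, 3, -3], [18, 27, -27, -3, -18, 18, -6, -9, 9], [-6, -9, 9, 31, 6, -6, 2, 3, -3]].
There the 2×2 minor on rows k ∈ {1, 2}, columns (i,j) ∈ {(1,1), (2,1)} is det [[-6, 13], [18, -3]] = -216 ≠ 0, so this unfolding has rank ≥ 2; CP rank is at least every unfolding rank, so rank(T) ≥ 2. (Unfolding ranks only ever bound the CP rank from below — rank(T) can be strictly larger than all of them — so the matching upper bound has to come from an explicit 2-term decomposition.)
Upper bound — finding two terms. Write S_k = T[:,:,k] for the frontal slices: S₁ = [[-6, -9, 9], [13, 6, -6], [2, 3, -3]], S₂ = [[18, 27, -27], [-3, -18, 18], [-6, -9, 9]], S₃ = [[-6, -9, 9], [31, 6, -6], [2, 3, -3]].
If T = a₁ ⊗ b₁ ⊗ c₁ + a₂ ⊗ b₂ ⊗ c₂ then each S_k = c₁[k]·a₁b₁ᵀ + c₂[k]·a₂b₂ᵀ. S₁ and S₂ are linearly independent, so a₁b₁ᵀ and a₂b₂ᵀ must span the same plane of matrices: they are the rank-1 matrices of the form x·S₁ + y·S₂.
The 2×2 minor of x·S₁ + y·S₂ on rows {1,2}, columns {1,2} is 81·x² − 162·xy − 243·y² = 81·(x − 3·y)(x + y), vanishing at (x:y) = (3:1) and (1:-1).
M₁ = 3·S₁ + S₂ = [[0, 0, 0], [36, 0, 0], [0, 0, 0]] = 36·[0, 1, 0][1, 0, 0]ᵀ and M₂ = S₁ − S₂ = [[-24, -36, 36], [16, 24, -24], [8, 12, -12]] = (-4)·[3, -2, -1][2, 3, -3]ᵀ, so take a₁ = [0, 1, 0], b₁ = [1, 0, 0], a₂ = [3, -2, -1], b₂ = [2, 3, -3].
Each slice is an integer combination of E₁ = a₁b₁ᵀ and E₂ = a₂b₂ᵀ: S₁ = 9·E₁ − E₂, S₂ = 9·E₁ + 3·E₂, S₃ = 27·E₁ − E₂; reading off coefficients, c₁ = [9, 9, 27] and c₂ = [-1, 3, -1].
Hence T = [0, 1, 0] ⊗ [1, 0, 0] ⊗ [9, 9, 27] + [3, -2, -1] ⊗ [2, 3, -3] ⊗ [-1, 3, -1], so rank(T) ≤ 2.
These bounds meet, so rank(T) = 2.
Check entry T[2,2,1] = 6: (1)·(0)·(9) + (-2)·(3)·(-1) = 6.

rank(T) = 2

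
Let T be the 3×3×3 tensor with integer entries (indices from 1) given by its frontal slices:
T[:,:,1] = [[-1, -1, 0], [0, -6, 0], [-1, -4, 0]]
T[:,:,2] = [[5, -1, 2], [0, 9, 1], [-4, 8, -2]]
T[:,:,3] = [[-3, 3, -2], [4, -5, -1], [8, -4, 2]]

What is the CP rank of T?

3

Lower bound: in the mode-1 unfolding of T (rows indexed by i, columns by (j,k)) the 3×3 minor on rows i ∈ {1, 2, 3}, columns (j,k) ∈ {(1,1), (1,2), (1,3)} is det [[-1, 5, -3], [0, 0, 4], [-1, -4, 8]] = -36 ≠ 0, so that unfolding has rank ≥ 3 and hence rank(T) ≥ 3 (CP rank is at least every unfolding rank, though it can be larger).
Upper bound: T is a sum of 3 rank-1 terms, T = [0, 2, 1] ⊗ [1, -2, 0] ⊗ [1, -2, 2] + [1, 2, 2] ⊗ [1, 1, 0] ⊗ [-1, 1, 1] + [2, 1, -2] ⊗ [2, -1, 1] ⊗ [0, 1, -1] (written with every a and b primitive with positive leading entry and the scale carried by c; CP decompositions are not unique, and this one is verified by expanding entrywise), so rank(T) ≤ 3.
These bounds meet, so rank(T) = 3.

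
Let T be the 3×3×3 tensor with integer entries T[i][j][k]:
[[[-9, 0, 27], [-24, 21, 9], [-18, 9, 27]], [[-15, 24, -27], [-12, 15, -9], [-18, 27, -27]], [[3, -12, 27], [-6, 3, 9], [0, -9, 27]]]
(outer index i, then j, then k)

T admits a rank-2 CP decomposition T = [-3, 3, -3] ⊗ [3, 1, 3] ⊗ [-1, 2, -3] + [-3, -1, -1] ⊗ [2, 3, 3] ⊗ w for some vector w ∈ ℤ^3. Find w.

w = [3, -3, 0]

Subtract the known terms from T to get the rank-1 residual R = [-3, -1, -1] ⊗ [2, 3, 3] ⊗ w, so R[i,j,k] = a[i]·b[j]·w[k]. Pick indices with nonzero a[0]·b[0] = (-3)·(2) = -6. Only the fibre through (0,0,·) is needed: R[0,0,:] = T[0,0,:] − Σₗ aₗ[0]bₗ[0]cₗ = [-9, 0, 27] − (-3)·(3)·[-1, 2, -3] = [-18, 18, 0]. Then w[k] = R[0,0,k] / -6 for each k, giving w = [-18, 18, 0] / -6 = [3, -3, 0].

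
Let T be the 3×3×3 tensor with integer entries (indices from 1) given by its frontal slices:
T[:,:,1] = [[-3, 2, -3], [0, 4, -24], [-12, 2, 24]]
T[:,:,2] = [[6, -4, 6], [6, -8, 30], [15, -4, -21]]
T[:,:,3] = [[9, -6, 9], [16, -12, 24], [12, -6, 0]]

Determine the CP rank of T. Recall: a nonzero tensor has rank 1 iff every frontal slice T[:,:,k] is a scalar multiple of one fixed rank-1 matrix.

Lower bound: the mode-2 unfolding of T (rows indexed by j, columns by (i,k) = (1,1), (1,2), (1,3), (2,1), (2,2), (2,3), (3,1), (3,2), (3,3)) is [[-3, 6, 9, 0, 6, 16, -12, 15, 12], [2, -4, -6, 4, -8, -12, 2, -4, -6], [-3, 6, 9, -24, 30, 24, 24, -21, 0]].
There the 2×2 minor on rows j ∈ {1, 2}, columns (i,k) ∈ {(1,1), (2,1)} is det [[-3, 0], [2, 4]] = -12 ≠ 0, so this unfolding has rank ≥ 2; CP rank is at least every unfolding rank, so rank(T) ≥ 2. (Flattening ranks never certify an upper bound on CP rank; for that we must actually write T with 2 rank-1 terms.)
Upper bound — finding two terms. Write S_k = T[:,:,k] for the frontal slices: S₁ = [[-3, 2, -3], [0, 4, -24], [-12, 2, 24]], S₂ = [[6, -4, 6], [6, -8, 30], [15, -4, -21]], S₃ = [[9, -6, 9], [16, -12, 24], [12, -6, 0]].
If T = a₁ ⊗ b₁ ⊗ c₁ + a₂ ⊗ b₂ ⊗ c₂ then each S_k = c₁[k]·a₁b₁ᵀ + c₂[k]·a₂b₂ᵀ. S₁ and S₂ are linearly independent, so a₁b₁ᵀ and a₂b₂ᵀ must span the same plane of matrices: they are the rank-1 matrices of the form x·S₁ + y·S₂.
The 2×2 minor of x·S₁ + y·S₂ on rows {1,2}, columns {1,2} is −12·x² + 36·xy − 24·y² = (-12)·(x − 2·y)(x − y), vanishing at (x:y) = (2:1) and (1:1).
M₁ = 2·S₁ + S₂ = [[0, 0, 0], [6, 0, -18], [-9, 0, 27]] = 3·[0, 2, -3][1, 0, -3]ᵀ and M₂ = S₁ + S₂ = [[3, -2, 3], [6, -4, 6], [3, -2, 3]] = [1, 2, 1][3, -2, 3]ᵀ, so take a₁ = [0, 2, -3], b₁ = [1, 0, -3], a₂ = [1, 2, 1], b₂ = [3, -2, 3].
Each slice is an integer combination of E₁ = a₁b₁ᵀ and E₂ = a₂b₂ᵀ: S₁ = 3·E₁ − E₂, S₂ = −3·E₁ + 2·E₂, S₃ = −E₁ + 3·E₂; reading off coefficients, c₁ = [3, -3, -1] and c₂ = [-1, 2, 3].
Hence T = [0, 2, -3] ⊗ [1, 0, -3] ⊗ [3, -3, -1] + [1, 2, 1] ⊗ [3, -2, 3] ⊗ [-1, 2, 3], so rank(T) ≤ 2.
These bounds meet, so rank(T) = 2.
Check entry T[2,3,3] = 24: (2)·(-3)·(-1) + (2)·(3)·(3) = 24.

2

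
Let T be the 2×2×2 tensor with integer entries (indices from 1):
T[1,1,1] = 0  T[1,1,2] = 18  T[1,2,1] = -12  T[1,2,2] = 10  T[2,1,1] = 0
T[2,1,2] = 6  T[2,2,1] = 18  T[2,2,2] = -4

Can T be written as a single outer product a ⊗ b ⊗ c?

No

The mode-2 unfolding of T (rows indexed by j, columns by (i,k) = (1,1), (1,2), (2,1), (2,2)) is [[0, 18, 0, 6], [-12, 10, 18, -4]].
There the 2×2 minor on rows j ∈ {1, 2}, columns (i,k) ∈ {(1,1), (1,2)} is det [[0, 18], [-12, 10]] = 216 ≠ 0, so this unfolding has rank ≥ 2; CP rank is at least every unfolding rank, so rank(T) ≥ 2.
In particular rank(T) ≥ 2 > 1, so T is not rank-1.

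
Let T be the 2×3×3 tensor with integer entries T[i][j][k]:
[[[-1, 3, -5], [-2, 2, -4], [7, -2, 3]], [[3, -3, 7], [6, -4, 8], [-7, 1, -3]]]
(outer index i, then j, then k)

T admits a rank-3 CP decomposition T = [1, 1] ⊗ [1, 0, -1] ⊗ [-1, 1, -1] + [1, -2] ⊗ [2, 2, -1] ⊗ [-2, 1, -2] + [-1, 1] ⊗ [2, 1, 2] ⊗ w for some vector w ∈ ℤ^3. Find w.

Subtract the known terms from T to get the rank-1 residual R = [-1, 1] ⊗ [2, 1, 2] ⊗ w, so R[i,j,k] = a[i]·b[j]·w[k]. Pick indices with nonzero a[0]·b[0] = (-1)·(2) = -2. Only the fibre through (0,0,·) is needed: R[0,0,:] = T[0,0,:] − Σₗ aₗ[0]bₗ[0]cₗ = [-1, 3, -5] − (1)·(1)·[-1, 1, -1] − (1)·(2)·[-2, 1, -2] = [4, 0, 0]. Then w[k] = R[0,0,k] / -2 for each k, giving w = [4, 0, 0] / -2 = [-2, 0, 0].

w = [-2, 0, 0]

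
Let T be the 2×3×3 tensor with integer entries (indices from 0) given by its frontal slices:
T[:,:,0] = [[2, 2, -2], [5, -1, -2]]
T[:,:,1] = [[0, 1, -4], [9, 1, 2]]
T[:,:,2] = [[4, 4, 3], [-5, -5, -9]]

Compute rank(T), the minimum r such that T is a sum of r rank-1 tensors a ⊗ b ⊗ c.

Lower bound: the mode-3 unfolding of T (rows indexed by k, columns by (i,j) = (0,0), (0,1), (0,2), (1,0), (1,1), (1,2)) is [[2, 2, -2, 5, -1, -2], [0, 1, -4, 9, 1, 2], [4, 4, 3, -5, -5, -9]].
There the 3×3 minor on rows k ∈ {0, 1, 2}, columns (i,j) ∈ {(0,0), (0,1), (0,2)} is det [[2, 2, -2], [0, 1, -4], [4, 4, 3]] = 14 ≠ 0, so this unfolding has rank ≥ 3; CP rank is at least every unfolding rank, so rank(T) ≥ 3. (This is only a lower bound: in general the CP rank may exceed every unfolding rank, so we still need to exhibit 3 rank-1 terms summing to T.)
Upper bound: T is a sum of 3 rank-1 terms, T = (1, -2) ⊗ (2, 1, 2) ⊗ (0, -1, 2) + (1, 1) ⊗ (2, 0, -1) ⊗ (2, 2, 1) + (2, -1) ⊗ (1, -1, 0) ⊗ (-1, -1, -1) (one valid choice — decompositions are not unique — normalised so each a, b is primitive with positive first nonzero entry; check it by expanding all entries), so rank(T) ≤ 3.
These bounds meet, so rank(T) = 3.

3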